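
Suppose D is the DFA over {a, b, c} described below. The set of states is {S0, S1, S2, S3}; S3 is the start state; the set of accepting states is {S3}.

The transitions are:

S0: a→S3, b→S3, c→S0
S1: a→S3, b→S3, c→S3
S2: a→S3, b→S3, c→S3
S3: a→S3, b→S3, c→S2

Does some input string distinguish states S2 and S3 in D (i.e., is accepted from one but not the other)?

Reachable states from the start: {S2,S3}. Unreachable: {S0,S1} — drop them.
Initial partition by acceptance: {S3} | {S2}.
No further refinement is possible. Final partition (2 blocks): {S3} | {S2}.
S2 and S3 end up in different blocks, so they are distinguishable. For instance, the string 'ε' is accepted from only S3.

Yes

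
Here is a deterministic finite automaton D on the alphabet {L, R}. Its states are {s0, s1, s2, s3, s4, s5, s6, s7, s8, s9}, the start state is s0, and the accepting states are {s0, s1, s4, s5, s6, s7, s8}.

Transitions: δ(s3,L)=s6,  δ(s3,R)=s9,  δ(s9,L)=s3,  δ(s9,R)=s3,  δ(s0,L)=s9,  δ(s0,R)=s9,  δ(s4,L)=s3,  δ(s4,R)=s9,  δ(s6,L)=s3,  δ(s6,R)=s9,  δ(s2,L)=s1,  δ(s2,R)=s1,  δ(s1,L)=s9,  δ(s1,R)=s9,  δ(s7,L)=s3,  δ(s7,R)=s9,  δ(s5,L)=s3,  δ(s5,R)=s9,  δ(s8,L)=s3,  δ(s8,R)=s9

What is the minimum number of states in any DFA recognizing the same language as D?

4

Reachable states from the start: {s0,s3,s6,s9}. Unreachable: {s1,s2,s4,s5,s7,s8} — drop them.
P0 = {s0,s6} | {s3,s9}.
On input L, block {s3,s9} splits into {s3} and {s9}.
Split {s0,s6} by δ(·,L) → {s0} and {s6}.
The partition is now stable with 4 blocks: {s0} | {s3} | {s9} | {s6}.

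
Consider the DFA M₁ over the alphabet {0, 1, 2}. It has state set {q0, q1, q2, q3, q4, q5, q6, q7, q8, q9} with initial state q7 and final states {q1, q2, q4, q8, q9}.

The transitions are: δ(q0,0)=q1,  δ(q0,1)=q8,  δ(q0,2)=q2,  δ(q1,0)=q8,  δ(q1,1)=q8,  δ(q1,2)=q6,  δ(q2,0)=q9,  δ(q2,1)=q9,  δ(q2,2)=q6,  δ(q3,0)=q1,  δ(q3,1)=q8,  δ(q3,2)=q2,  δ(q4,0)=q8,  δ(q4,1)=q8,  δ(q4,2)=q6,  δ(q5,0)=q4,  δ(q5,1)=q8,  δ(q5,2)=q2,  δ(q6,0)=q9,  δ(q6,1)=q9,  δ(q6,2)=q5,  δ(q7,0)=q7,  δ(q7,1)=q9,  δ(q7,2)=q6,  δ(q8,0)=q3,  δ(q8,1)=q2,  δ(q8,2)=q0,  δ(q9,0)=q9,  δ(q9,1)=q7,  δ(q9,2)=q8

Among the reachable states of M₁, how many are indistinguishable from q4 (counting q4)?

2

Every state is reachable, so we keep all 10.
P0 = {q1,q2,q4,q8,q9} | {q0,q3,q5,q6,q7}.
Split {q1,q2,q4,q8,q9} by δ(·,0) → {q1,q2,q4,q9} and {q8}.
Refine {q1,q2,q4,q9} on symbol 0: members go to different blocks, giving {q1,q4} and {q2,q9}.
Split {q0,q3,q5,q6,q7} by δ(·,0) → {q0,q3,q5} and {q6} and {q7}.
Refine {q2,q9} on symbol 1: members go to different blocks, giving {q2} and {q9}.
Stable partition: {q1,q4} | {q0,q3,q5} | {q8} | {q2} | {q6} | {q7} | {q9} — 7 equivalence classes.
The equivalence class containing q4 is {q1,q4}, of size 2.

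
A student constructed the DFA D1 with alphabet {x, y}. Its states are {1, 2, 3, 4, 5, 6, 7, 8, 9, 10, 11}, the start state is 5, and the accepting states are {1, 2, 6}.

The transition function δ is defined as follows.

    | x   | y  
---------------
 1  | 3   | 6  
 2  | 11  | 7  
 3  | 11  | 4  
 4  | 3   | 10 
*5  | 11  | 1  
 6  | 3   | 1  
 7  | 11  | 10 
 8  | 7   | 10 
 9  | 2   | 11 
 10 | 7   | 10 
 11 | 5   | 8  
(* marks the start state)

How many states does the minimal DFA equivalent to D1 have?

5

First remove the unreachable states {2,9}; 9 states remain.
Initial partition by acceptance: {1,6} | {3,4,5,7,8,10,11}.
Refine {3,4,5,7,8,10,11} on symbol y: members go to different blocks, giving {3,4,7,8,10,11} and {5}.
On input x, block {3,4,7,8,10,11} splits into {3,4,7,8,10} and {11}.
Refine {3,4,7,8,10} on symbol x: members go to different blocks, giving {4,8,10} and {3,7}.
Stable partition: {1,6} | {4,8,10} | {5} | {11} | {3,7} — 5 equivalence classes.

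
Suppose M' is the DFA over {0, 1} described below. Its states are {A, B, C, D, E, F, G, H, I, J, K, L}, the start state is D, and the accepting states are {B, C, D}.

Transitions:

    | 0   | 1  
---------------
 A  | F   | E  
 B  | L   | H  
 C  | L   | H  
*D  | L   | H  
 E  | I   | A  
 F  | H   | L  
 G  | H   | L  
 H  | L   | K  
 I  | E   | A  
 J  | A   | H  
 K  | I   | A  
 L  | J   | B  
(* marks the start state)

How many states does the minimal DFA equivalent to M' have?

Reachable states from the start: {A,B,D,E,F,H,I,J,K,L}. Unreachable: {C,G} — drop them.
Start with accepting vs non-accepting: {B,D} | {A,E,F,H,I,J,K,L}.
Split {A,E,F,H,I,J,K,L} by δ(·,1) → {A,E,F,H,I,J,K} and {L}.
Split {A,E,F,H,I,J,K} by δ(·,0) → {A,E,F,I,J,K} and {H}.
Refine {A,E,F,I,J,K} on symbol 0: members go to different blocks, giving {A,E,I,J,K} and {F}.
Refine {A,E,I,J,K} on symbol 0: members go to different blocks, giving {E,I,J,K} and {A}.
Refine {E,I,J,K} on symbol 0: members go to different blocks, giving {E,I,K} and {J}.
No further refinement is possible. Final partition (7 blocks): {B,D} | {E,I,K} | {L} | {H} | {F} | {A} | {J}.

7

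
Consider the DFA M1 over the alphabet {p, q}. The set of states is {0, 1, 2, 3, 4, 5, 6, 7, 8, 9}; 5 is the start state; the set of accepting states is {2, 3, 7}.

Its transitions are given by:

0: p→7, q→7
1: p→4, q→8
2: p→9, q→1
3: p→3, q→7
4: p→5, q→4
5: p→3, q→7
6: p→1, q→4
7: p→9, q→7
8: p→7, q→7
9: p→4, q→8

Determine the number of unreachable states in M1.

BFS from 5 reaches {3, 4, 5, 7, 8, 9}; the 4 state(s) 0, 1, 2, 6 are never visited.

4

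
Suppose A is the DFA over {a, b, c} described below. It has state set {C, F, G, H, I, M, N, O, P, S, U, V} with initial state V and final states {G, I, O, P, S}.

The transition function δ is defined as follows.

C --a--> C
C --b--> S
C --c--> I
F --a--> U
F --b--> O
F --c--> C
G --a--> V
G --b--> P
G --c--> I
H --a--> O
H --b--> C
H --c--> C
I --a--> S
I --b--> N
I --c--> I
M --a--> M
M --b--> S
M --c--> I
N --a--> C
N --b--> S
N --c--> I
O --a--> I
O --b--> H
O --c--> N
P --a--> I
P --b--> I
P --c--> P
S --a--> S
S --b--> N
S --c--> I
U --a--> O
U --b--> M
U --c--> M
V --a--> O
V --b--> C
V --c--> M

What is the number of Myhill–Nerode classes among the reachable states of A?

First remove the unreachable states {F,G,P,U}; 8 states remain.
Start with accepting vs non-accepting: {I,O,S} | {C,H,M,N,V}.
On input c, block {I,O,S} splits into {I,S} and {O}.
Split {C,H,M,N,V} by δ(·,a) → {C,M,N} and {H,V}.
No further refinement is possible. Final partition (4 blocks): {I,S} | {C,M,N} | {O} | {H,V}.

4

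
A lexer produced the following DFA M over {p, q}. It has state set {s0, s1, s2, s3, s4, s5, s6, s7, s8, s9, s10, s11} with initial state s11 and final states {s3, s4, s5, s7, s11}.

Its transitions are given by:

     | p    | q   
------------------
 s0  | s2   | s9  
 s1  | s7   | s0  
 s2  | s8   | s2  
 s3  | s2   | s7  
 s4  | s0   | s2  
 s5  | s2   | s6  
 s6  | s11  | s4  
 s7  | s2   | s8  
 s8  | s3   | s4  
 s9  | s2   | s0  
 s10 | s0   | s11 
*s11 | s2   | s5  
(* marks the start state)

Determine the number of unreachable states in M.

2

Starting at s11 and following transitions, the reachable set is {s0, s2, s3, s4, s5, s6, s7, s8, s9, s11}. That leaves s1, s10 unreachable — 2 in total.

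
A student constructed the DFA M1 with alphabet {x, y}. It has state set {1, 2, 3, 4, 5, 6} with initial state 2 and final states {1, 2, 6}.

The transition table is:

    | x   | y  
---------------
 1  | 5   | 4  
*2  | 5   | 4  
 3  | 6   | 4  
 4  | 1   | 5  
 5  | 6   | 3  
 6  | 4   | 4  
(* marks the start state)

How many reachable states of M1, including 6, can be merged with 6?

3

Start with accepting vs non-accepting: {1,2,6} | {3,4,5}.
The partition is now stable with 2 blocks: {1,2,6} | {3,4,5}.
State 6 belongs to the block {1,2,6}, which has 3 states.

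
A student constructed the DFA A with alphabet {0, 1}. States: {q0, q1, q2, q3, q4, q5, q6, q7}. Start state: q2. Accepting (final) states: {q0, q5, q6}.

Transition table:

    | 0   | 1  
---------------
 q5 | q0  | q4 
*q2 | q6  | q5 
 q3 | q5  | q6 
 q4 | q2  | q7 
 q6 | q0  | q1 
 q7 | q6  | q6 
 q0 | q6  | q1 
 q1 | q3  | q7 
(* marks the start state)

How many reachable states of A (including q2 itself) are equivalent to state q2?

3

Every state is reachable, so we keep all 8.
P0 = {q0,q5,q6} | {q1,q2,q3,q4,q7}.
Split {q1,q2,q3,q4,q7} by δ(·,0) → {q2,q3,q7} and {q1,q4}.
Stable partition: {q0,q5,q6} | {q2,q3,q7} | {q1,q4} — 3 equivalence classes.
State q2 belongs to the block {q2,q3,q7}, which has 3 states.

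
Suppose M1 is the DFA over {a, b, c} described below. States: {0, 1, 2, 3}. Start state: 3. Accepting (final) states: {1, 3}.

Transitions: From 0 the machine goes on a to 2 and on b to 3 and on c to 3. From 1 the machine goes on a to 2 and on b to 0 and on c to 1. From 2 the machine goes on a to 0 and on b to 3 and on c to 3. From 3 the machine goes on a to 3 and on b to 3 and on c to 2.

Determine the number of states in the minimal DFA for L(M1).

2

Reachable states from the start: {0,2,3}. Unreachable: {1} — drop them.
Start with accepting vs non-accepting: {3} | {0,2}.
Stable partition: {3} | {0,2} — 2 equivalence classes.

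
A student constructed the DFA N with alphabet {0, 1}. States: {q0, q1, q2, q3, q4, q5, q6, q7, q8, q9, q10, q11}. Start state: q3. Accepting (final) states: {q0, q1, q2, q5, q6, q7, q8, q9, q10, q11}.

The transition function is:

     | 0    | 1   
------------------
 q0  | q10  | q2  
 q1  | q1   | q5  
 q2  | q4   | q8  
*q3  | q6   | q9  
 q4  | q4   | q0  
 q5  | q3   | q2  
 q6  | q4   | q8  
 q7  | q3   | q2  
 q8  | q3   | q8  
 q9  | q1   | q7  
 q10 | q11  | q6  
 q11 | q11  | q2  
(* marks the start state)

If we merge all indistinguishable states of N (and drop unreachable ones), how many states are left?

7

Initial partition by acceptance: {q0,q1,q2,q5,q6,q7,q8,q9,q10,q11} | {q3,q4}.
Split {q0,q1,q2,q5,q6,q7,q8,q9,q10,q11} by δ(·,0) → {q0,q1,q9,q10,q11} and {q2,q5,q6,q7,q8}.
Split {q3,q4} by δ(·,0) → {q3} and {q4}.
Refine {q2,q5,q6,q7,q8} on symbol 0: members go to different blocks, giving {q5,q7,q8} and {q2,q6}.
On input 1, block {q0,q1,q9,q10,q11} splits into {q0,q10,q11} and {q1,q9}.
On input 1, block {q5,q7,q8} splits into {q5,q7} and {q8}.
No further refinement is possible. Final partition (7 blocks): {q0,q10,q11} | {q3} | {q5,q7} | {q4} | {q2,q6} | {q1,q9} | {q8}.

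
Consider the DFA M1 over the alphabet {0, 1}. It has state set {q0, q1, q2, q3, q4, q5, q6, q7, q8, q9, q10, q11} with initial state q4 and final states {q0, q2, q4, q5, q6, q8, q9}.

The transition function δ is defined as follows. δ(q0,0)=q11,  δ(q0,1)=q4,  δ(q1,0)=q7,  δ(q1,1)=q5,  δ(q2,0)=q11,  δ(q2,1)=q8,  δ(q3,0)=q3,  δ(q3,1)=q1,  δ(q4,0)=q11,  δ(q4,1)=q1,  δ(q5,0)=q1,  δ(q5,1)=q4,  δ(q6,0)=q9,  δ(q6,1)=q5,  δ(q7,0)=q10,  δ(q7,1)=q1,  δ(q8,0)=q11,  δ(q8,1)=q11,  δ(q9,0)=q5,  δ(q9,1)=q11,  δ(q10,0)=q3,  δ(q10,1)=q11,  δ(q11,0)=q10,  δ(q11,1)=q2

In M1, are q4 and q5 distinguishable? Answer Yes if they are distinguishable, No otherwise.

Yes

Reachable states from the start: {q1,q2,q3,q4,q5,q7,q8,q10,q11}. Unreachable: {q0,q6,q9} — drop them.
P0 = {q2,q4,q5,q8} | {q1,q3,q7,q10,q11}.
Split {q2,q4,q5,q8} by δ(·,1) → {q2,q5} and {q4,q8}.
On input 1, block {q1,q3,q7,q10,q11} splits into {q3,q7,q10} and {q1,q11}.
Stable partition: {q2,q5} | {q3,q7,q10} | {q4,q8} | {q1,q11} — 4 equivalence classes.
q4 and q5 end up in different blocks, so they are distinguishable. For instance, the string '1' is accepted from only q5.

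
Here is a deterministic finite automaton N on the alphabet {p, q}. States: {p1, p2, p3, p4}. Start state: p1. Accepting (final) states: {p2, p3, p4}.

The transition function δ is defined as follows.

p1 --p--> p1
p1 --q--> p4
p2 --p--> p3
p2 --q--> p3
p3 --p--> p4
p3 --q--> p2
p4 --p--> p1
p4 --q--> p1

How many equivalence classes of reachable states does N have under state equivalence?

2

Reachable states from the start: {p1,p4}. Unreachable: {p2,p3} — drop them.
Initial partition by acceptance: {p4} | {p1}.
The partition is now stable with 2 blocks: {p4} | {p1}.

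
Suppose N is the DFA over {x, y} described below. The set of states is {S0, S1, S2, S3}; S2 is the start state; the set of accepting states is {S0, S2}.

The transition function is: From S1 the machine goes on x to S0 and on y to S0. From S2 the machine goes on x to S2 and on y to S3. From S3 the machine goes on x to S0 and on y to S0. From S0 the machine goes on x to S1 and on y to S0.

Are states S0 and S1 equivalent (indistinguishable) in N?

No

P0 = {S0,S2} | {S1,S3}.
Split {S0,S2} by δ(·,x) → {S0} and {S2}.
Stable partition: {S0} | {S1,S3} | {S2} — 3 equivalence classes.
S0 and S1 end up in different blocks, so they are distinguishable. For instance, the string 'ε' is accepted from only S0.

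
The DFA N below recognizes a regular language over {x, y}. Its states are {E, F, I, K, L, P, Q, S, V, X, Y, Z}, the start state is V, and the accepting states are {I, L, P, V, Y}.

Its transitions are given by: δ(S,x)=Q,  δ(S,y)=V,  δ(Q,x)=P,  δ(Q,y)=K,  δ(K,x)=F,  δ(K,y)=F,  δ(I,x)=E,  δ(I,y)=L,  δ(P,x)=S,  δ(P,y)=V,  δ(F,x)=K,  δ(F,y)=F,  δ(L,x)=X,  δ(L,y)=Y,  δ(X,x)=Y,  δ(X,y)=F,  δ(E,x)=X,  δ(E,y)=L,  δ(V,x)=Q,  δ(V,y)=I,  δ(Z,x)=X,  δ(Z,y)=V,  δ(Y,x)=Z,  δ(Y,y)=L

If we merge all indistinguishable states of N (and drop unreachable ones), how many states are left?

5

All states are reachable from the start state.
Initial partition by acceptance: {I,L,P,V,Y} | {E,F,K,Q,S,X,Z}.
On input x, block {E,F,K,Q,S,X,Z} splits into {E,F,K,S,Z} and {Q,X}.
Split {I,L,P,V,Y} by δ(·,x) → {I,P,Y} and {L,V}.
Refine {E,F,K,S,Z} on symbol x: members go to different blocks, giving {E,S,Z} and {F,K}.
Stable partition: {I,P,Y} | {E,S,Z} | {Q,X} | {L,V} | {F,K} — 5 equivalence classes.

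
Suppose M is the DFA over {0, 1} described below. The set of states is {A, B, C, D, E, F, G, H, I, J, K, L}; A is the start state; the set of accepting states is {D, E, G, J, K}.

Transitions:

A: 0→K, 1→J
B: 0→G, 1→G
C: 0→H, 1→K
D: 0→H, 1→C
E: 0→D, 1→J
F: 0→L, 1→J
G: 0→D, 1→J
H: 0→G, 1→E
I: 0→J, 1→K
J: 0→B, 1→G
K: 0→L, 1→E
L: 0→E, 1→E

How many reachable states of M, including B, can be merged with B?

3

First remove the unreachable states {F,I}; 10 states remain.
Initial partition by acceptance: {D,E,G,J,K} | {A,B,C,H,L}.
On input 0, block {D,E,G,J,K} splits into {D,J,K} and {E,G}.
Split {D,J,K} by δ(·,1) → {J,K} and {D}.
Refine {A,B,C,H,L} on symbol 0: members go to different blocks, giving {B,H,L} and {A} and {C}.
Stable partition: {J,K} | {B,H,L} | {E,G} | {D} | {A} | {C} — 6 equivalence classes.
State B belongs to the block {B,H,L}, which has 3 states.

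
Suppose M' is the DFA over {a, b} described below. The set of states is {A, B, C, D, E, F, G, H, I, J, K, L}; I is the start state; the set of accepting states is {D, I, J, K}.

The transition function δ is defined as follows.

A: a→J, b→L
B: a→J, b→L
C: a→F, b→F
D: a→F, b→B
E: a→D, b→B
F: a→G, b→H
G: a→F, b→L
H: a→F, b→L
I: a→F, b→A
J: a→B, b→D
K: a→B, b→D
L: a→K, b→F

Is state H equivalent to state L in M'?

States {C,E} cannot be reached from the start state, so discard them.
P0 = {D,I,J,K} | {A,B,F,G,H,L}.
Split {D,I,J,K} by δ(·,b) → {D,I} and {J,K}.
On input a, block {A,B,F,G,H,L} splits into {A,B,L} and {F,G,H}.
On input b, block {A,B,L} splits into {A,B} and {L}.
On input b, block {F,G,H} splits into {G,H} and {F}.
The partition is now stable with 6 blocks: {D,I} | {A,B} | {J,K} | {G,H} | {L} | {F}.
H and L end up in different blocks, so they are distinguishable. For instance, the string 'a' is accepted from only L.

No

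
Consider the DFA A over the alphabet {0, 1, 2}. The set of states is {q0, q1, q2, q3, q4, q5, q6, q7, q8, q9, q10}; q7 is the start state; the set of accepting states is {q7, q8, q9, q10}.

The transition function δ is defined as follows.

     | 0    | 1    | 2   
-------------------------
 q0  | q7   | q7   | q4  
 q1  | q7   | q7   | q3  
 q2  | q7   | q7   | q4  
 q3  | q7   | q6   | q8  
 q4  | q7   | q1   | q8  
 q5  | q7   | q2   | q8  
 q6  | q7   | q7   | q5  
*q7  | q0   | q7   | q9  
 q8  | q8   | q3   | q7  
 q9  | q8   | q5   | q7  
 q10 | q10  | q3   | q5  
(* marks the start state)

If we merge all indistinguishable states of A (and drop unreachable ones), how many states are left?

Reachable states from the start: {q0,q1,q2,q3,q4,q5,q6,q7,q8,q9}. Unreachable: {q10} — drop them.
Start with accepting vs non-accepting: {q7,q8,q9} | {q0,q1,q2,q3,q4,q5,q6}.
Split {q7,q8,q9} by δ(·,0) → {q8,q9} and {q7}.
On input 1, block {q0,q1,q2,q3,q4,q5,q6} splits into {q0,q1,q2,q6} and {q3,q4,q5}.
The partition is now stable with 4 blocks: {q8,q9} | {q0,q1,q2,q6} | {q7} | {q3,q4,q5}.

4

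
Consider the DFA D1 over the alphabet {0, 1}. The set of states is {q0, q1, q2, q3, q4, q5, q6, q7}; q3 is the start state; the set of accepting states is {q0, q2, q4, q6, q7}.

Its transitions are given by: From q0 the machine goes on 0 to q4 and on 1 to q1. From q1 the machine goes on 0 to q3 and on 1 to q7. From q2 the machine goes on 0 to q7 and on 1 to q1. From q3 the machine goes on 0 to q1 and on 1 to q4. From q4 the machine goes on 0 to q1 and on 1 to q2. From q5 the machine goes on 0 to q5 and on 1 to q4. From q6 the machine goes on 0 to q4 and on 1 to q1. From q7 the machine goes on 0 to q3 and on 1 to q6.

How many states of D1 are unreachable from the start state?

2

No path from q3 leads to q0, q5; the other 6 states are all reachable.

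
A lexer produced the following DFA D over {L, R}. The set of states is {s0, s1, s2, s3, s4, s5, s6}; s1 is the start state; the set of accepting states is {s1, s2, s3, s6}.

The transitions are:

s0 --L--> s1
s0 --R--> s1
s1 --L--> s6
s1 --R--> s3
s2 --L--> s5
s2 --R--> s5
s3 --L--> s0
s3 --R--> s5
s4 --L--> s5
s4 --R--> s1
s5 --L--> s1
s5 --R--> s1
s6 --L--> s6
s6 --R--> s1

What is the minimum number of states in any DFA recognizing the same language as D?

States {s2,s4} cannot be reached from the start state, so discard them.
Start with accepting vs non-accepting: {s1,s3,s6} | {s0,s5}.
Refine {s1,s3,s6} on symbol L: members go to different blocks, giving {s1,s6} and {s3}.
Refine {s1,s6} on symbol R: members go to different blocks, giving {s1} and {s6}.
No further refinement is possible. Final partition (4 blocks): {s1} | {s0,s5} | {s3} | {s6}.

4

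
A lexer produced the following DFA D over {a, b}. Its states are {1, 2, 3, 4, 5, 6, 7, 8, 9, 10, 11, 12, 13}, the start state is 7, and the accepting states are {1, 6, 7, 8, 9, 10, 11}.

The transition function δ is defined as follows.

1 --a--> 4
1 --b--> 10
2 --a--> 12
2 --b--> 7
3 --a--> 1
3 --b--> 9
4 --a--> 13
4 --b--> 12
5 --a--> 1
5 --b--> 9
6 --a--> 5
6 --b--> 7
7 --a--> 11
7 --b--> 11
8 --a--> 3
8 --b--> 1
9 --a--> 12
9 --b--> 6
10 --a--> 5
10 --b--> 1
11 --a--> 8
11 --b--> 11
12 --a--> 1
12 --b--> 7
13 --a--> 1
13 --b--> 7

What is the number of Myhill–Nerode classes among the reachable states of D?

9

First remove the unreachable states {2}; 12 states remain.
Start with accepting vs non-accepting: {1,6,7,8,9,10,11} | {3,4,5,12,13}.
Refine {1,6,7,8,9,10,11} on symbol a: members go to different blocks, giving {1,6,8,9,10} and {7,11}.
Refine {1,6,8,9,10} on symbol b: members go to different blocks, giving {1,8,9,10} and {6}.
On input b, block {1,8,9,10} splits into {1,8,10} and {9}.
Split {3,4,5,12,13} by δ(·,a) → {3,5,12,13} and {4}.
Refine {1,8,10} on symbol a: members go to different blocks, giving {8,10} and {1}.
Refine {3,5,12,13} on symbol b: members go to different blocks, giving {3,5} and {12,13}.
Refine {7,11} on symbol a: members go to different blocks, giving {7} and {11}.
The partition is now stable with 9 blocks: {8,10} | {3,5} | {7} | {6} | {9} | {4} | {1} | {12,13} | {11}.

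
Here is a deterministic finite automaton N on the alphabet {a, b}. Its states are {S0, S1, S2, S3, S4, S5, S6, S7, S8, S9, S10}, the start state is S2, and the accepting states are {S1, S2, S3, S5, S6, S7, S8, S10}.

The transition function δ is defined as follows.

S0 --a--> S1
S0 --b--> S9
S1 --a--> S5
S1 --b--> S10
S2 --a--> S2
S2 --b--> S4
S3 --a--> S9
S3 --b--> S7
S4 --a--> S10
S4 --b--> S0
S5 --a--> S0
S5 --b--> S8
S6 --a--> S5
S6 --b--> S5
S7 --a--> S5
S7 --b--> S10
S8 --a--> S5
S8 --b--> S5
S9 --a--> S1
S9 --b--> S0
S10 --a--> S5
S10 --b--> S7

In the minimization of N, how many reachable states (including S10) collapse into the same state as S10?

3

First remove the unreachable states {S3,S6}; 9 states remain.
Start with accepting vs non-accepting: {S1,S2,S5,S7,S8,S10} | {S0,S4,S9}.
Refine {S1,S2,S5,S7,S8,S10} on symbol a: members go to different blocks, giving {S1,S2,S7,S8,S10} and {S5}.
Refine {S1,S2,S7,S8,S10} on symbol a: members go to different blocks, giving {S1,S7,S8,S10} and {S2}.
Split {S1,S7,S8,S10} by δ(·,b) → {S1,S7,S10} and {S8}.
Stable partition: {S1,S7,S10} | {S0,S4,S9} | {S5} | {S2} | {S8} — 5 equivalence classes.
State S10 belongs to the block {S1,S7,S10}, which has 3 states.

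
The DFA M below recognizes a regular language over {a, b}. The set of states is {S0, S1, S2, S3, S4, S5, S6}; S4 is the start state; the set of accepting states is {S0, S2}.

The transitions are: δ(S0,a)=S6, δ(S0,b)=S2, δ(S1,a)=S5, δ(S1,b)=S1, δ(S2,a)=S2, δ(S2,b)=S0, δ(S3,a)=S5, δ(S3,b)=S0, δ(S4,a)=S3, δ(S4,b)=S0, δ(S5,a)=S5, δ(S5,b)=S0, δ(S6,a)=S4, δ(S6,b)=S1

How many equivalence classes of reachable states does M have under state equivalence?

4

All states are reachable from the start state.
P0 = {S0,S2} | {S1,S3,S4,S5,S6}.
On input a, block {S0,S2} splits into {S0} and {S2}.
On input b, block {S1,S3,S4,S5,S6} splits into {S3,S4,S5} and {S1,S6}.
The partition is now stable with 4 blocks: {S0} | {S3,S4,S5} | {S2} | {S1,S6}.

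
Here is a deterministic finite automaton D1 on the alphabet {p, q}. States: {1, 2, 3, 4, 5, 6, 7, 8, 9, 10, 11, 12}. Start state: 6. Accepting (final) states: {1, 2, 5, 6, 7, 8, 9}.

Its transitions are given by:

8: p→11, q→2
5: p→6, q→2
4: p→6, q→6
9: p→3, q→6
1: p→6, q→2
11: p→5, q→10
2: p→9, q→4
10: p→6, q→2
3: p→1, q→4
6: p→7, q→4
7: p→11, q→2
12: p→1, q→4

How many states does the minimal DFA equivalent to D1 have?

5

States {8,12} cannot be reached from the start state, so discard them.
Initial partition by acceptance: {1,2,5,6,7,9} | {3,4,10,11}.
On input p, block {1,2,5,6,7,9} splits into {1,2,5,6} and {7,9}.
Split {1,2,5,6} by δ(·,p) → {1,5} and {2,6}.
On input p, block {3,4,10,11} splits into {3,11} and {4,10}.
The partition is now stable with 5 blocks: {1,5} | {3,11} | {7,9} | {2,6} | {4,10}.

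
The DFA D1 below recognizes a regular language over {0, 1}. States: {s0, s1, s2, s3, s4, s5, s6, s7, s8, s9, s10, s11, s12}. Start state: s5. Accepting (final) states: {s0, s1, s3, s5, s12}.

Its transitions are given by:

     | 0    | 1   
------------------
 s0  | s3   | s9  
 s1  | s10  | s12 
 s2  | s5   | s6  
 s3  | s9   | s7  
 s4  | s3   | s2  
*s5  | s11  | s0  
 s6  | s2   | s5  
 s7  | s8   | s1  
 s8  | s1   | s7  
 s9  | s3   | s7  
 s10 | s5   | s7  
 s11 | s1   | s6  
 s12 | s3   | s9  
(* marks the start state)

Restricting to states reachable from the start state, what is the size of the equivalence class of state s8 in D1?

4

States {s4} cannot be reached from the start state, so discard them.
Start with accepting vs non-accepting: {s0,s1,s3,s5,s12} | {s2,s6,s7,s8,s9,s10,s11}.
On input 0, block {s0,s1,s3,s5,s12} splits into {s1,s3,s5} and {s0,s12}.
Split {s1,s3,s5} by δ(·,1) → {s1,s5} and {s3}.
Split {s2,s6,s7,s8,s9,s10,s11} by δ(·,0) → {s2,s8,s10,s11} and {s6,s7} and {s9}.
Stable partition: {s1,s5} | {s2,s8,s10,s11} | {s0,s12} | {s3} | {s6,s7} | {s9} — 6 equivalence classes.
State s8 belongs to the block {s2,s8,s10,s11}, which has 4 states.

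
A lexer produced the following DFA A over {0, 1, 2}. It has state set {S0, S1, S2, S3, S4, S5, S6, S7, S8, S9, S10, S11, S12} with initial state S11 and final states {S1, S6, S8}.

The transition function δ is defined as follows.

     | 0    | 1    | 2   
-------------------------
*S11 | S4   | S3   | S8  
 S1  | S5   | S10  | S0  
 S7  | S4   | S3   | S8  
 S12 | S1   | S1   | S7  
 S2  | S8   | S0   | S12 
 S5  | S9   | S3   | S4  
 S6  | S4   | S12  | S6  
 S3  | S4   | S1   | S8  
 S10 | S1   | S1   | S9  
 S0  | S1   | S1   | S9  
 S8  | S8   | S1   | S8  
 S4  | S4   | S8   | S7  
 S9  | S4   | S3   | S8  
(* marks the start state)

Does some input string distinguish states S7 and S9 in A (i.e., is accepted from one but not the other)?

States {S2,S6,S12} cannot be reached from the start state, so discard them.
Start with accepting vs non-accepting: {S1,S8} | {S0,S3,S4,S5,S7,S9,S10,S11}.
On input 0, block {S1,S8} splits into {S1} and {S8}.
Split {S0,S3,S4,S5,S7,S9,S10,S11} by δ(·,0) → {S3,S4,S5,S7,S9,S11} and {S0,S10}.
On input 1, block {S3,S4,S5,S7,S9,S11} splits into {S5,S7,S9,S11} and {S3} and {S4}.
On input 0, block {S5,S7,S9,S11} splits into {S7,S9,S11} and {S5}.
No further refinement is possible. Final partition (7 blocks): {S1} | {S7,S9,S11} | {S8} | {S0,S10} | {S3} | {S4} | {S5}.
S7 and S9 lie in the same block of the stable partition, so they are equivalent — no string distinguishes them.

No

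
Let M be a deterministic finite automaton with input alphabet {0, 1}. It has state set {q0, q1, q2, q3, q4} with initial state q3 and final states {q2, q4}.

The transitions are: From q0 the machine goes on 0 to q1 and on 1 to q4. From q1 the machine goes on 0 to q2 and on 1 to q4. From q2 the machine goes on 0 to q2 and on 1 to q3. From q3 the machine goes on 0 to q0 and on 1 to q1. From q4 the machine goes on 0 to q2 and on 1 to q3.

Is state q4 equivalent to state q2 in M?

All states are reachable from the start state.
Initial partition by acceptance: {q2,q4} | {q0,q1,q3}.
Split {q0,q1,q3} by δ(·,0) → {q0,q3} and {q1}.
Refine {q0,q3} on symbol 0: members go to different blocks, giving {q0} and {q3}.
No further refinement is possible. Final partition (4 blocks): {q2,q4} | {q0} | {q1} | {q3}.
q4 and q2 lie in the same block of the stable partition, so they are equivalent — no string distinguishes them.

Yes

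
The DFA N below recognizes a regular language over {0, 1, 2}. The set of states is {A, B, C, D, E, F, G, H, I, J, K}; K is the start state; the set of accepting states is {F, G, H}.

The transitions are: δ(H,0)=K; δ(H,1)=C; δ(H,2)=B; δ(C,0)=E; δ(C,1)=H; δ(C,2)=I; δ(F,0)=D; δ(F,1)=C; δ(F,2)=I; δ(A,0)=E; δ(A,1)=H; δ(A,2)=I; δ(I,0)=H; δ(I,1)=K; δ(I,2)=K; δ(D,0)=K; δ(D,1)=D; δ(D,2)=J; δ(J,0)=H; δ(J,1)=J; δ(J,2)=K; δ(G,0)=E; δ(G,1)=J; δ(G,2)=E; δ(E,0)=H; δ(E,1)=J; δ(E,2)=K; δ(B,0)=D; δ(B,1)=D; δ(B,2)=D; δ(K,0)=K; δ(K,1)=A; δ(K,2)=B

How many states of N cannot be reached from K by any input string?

Starting at K and following transitions, the reachable set is {A, B, C, D, E, H, I, J, K}. That leaves F, G unreachable — 2 in total.

2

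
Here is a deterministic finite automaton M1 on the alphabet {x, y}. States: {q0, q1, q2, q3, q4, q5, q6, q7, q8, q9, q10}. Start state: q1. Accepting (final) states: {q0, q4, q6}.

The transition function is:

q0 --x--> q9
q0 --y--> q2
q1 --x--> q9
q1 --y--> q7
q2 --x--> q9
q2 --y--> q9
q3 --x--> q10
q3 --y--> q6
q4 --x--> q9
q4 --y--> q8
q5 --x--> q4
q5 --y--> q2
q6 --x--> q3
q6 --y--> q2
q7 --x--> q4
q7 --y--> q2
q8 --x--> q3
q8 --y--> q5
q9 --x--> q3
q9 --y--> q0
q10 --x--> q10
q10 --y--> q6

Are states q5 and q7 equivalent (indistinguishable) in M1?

Yes

P0 = {q0,q4,q6} | {q1,q2,q3,q5,q7,q8,q9,q10}.
Split {q1,q2,q3,q5,q7,q8,q9,q10} by δ(·,x) → {q1,q2,q3,q8,q9,q10} and {q5,q7}.
On input y, block {q1,q2,q3,q8,q9,q10} splits into {q3,q9,q10} and {q1,q8} and {q2}.
Split {q0,q4,q6} by δ(·,y) → {q0,q6} and {q4}.
No further refinement is possible. Final partition (6 blocks): {q0,q6} | {q3,q9,q10} | {q5,q7} | {q1,q8} | {q2} | {q4}.
q5 and q7 lie in the same block of the stable partition, so they are equivalent — no string distinguishes them.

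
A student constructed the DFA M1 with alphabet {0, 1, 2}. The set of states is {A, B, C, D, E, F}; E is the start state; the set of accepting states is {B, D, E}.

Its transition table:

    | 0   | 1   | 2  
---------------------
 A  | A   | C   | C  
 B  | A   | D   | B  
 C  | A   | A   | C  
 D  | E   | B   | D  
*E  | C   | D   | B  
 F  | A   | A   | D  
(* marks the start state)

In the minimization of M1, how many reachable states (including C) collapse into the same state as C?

First remove the unreachable states {F}; 5 states remain.
Initial partition by acceptance: {B,D,E} | {A,C}.
Split {B,D,E} by δ(·,0) → {B,E} and {D}.
No further refinement is possible. Final partition (3 blocks): {B,E} | {A,C} | {D}.
State C belongs to the block {A,C}, which has 2 states.

2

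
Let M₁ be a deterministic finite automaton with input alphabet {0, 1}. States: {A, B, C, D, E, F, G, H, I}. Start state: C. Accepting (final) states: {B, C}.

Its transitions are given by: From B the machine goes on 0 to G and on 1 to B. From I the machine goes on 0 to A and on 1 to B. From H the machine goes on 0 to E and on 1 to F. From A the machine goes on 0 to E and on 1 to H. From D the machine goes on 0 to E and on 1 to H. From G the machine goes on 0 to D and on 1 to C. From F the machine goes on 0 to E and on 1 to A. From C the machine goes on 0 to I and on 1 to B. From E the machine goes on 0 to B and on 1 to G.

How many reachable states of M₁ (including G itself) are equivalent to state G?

2

P0 = {B,C} | {A,D,E,F,G,H,I}.
On input 0, block {A,D,E,F,G,H,I} splits into {A,D,F,G,H,I} and {E}.
Refine {A,D,F,G,H,I} on symbol 0: members go to different blocks, giving {A,D,F,H} and {G,I}.
No further refinement is possible. Final partition (4 blocks): {B,C} | {A,D,F,H} | {E} | {G,I}.
State G belongs to the block {G,I}, which has 2 states.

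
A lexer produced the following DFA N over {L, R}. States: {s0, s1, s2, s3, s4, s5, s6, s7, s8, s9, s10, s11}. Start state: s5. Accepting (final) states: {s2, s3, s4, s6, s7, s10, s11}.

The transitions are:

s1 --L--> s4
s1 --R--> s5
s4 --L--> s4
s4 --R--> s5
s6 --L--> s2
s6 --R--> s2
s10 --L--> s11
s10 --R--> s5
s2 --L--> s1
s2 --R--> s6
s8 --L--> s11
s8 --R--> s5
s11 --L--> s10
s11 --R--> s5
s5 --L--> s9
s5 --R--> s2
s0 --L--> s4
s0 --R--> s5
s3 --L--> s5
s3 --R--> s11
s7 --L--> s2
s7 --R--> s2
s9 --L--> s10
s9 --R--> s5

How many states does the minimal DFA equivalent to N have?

5

First remove the unreachable states {s0,s3,s7,s8}; 8 states remain.
Start with accepting vs non-accepting: {s2,s4,s6,s10,s11} | {s1,s5,s9}.
On input L, block {s2,s4,s6,s10,s11} splits into {s4,s6,s10,s11} and {s2}.
Split {s4,s6,s10,s11} by δ(·,L) → {s4,s10,s11} and {s6}.
Refine {s1,s5,s9} on symbol L: members go to different blocks, giving {s1,s9} and {s5}.
The partition is now stable with 5 blocks: {s4,s10,s11} | {s1,s9} | {s2} | {s6} | {s5}.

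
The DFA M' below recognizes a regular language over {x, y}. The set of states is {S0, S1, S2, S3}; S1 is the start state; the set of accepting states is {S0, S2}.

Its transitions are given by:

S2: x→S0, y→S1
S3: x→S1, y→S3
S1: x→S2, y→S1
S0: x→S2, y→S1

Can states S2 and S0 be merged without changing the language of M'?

Reachable states from the start: {S0,S1,S2}. Unreachable: {S3} — drop them.
P0 = {S0,S2} | {S1}.
Stable partition: {S0,S2} | {S1} — 2 equivalence classes.
S2 and S0 lie in the same block of the stable partition, so they are equivalent — no string distinguishes them.

Yes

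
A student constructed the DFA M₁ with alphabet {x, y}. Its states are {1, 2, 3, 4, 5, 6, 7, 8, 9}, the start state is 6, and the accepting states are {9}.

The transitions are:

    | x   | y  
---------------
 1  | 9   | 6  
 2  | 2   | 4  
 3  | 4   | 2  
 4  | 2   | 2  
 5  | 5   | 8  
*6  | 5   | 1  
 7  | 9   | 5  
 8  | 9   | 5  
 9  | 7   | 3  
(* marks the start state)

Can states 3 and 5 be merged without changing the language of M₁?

No

Every state is reachable, so we keep all 9.
Initial partition by acceptance: {9} | {1,2,3,4,5,6,7,8}.
On input x, block {1,2,3,4,5,6,7,8} splits into {2,3,4,5,6} and {1,7,8}.
Refine {2,3,4,5,6} on symbol y: members go to different blocks, giving {2,3,4} and {5,6}.
Stable partition: {9} | {2,3,4} | {1,7,8} | {5,6} — 4 equivalence classes.
3 and 5 end up in different blocks, so they are distinguishable. For instance, the string 'yx' is accepted from only 5.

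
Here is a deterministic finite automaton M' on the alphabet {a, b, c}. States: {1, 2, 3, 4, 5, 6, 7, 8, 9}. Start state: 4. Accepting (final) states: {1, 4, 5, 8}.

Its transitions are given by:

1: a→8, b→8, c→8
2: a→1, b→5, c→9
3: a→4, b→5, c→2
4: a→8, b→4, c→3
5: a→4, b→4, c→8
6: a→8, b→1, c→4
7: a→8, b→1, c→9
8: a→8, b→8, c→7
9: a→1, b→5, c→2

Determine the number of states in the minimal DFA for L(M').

4

States {6} cannot be reached from the start state, so discard them.
Start with accepting vs non-accepting: {1,4,5,8} | {2,3,7,9}.
On input c, block {1,4,5,8} splits into {1,5} and {4,8}.
On input a, block {2,3,7,9} splits into {2,9} and {3,7}.
The partition is now stable with 4 blocks: {1,5} | {2,9} | {4,8} | {3,7}.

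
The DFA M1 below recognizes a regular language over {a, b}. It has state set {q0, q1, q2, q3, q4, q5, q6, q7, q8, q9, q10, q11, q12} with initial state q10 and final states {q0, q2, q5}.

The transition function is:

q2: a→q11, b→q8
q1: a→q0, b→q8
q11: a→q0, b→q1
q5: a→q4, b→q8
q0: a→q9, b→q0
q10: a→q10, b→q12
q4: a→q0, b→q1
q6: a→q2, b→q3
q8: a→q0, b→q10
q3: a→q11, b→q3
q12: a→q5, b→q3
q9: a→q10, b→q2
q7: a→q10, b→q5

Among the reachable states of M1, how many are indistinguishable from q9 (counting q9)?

1

States {q6,q7} cannot be reached from the start state, so discard them.
Start with accepting vs non-accepting: {q0,q2,q5} | {q1,q3,q4,q8,q9,q10,q11,q12}.
Split {q0,q2,q5} by δ(·,b) → {q2,q5} and {q0}.
Split {q1,q3,q4,q8,q9,q10,q11,q12} by δ(·,a) → {q1,q4,q8,q11} and {q3,q9,q10} and {q12}.
Split {q1,q4,q8,q11} by δ(·,b) → {q1,q4,q11} and {q8}.
Refine {q1,q4,q11} on symbol b: members go to different blocks, giving {q4,q11} and {q1}.
On input a, block {q3,q9,q10} splits into {q9,q10} and {q3}.
Refine {q9,q10} on symbol b: members go to different blocks, giving {q9} and {q10}.
No further refinement is possible. Final partition (9 blocks): {q2,q5} | {q4,q11} | {q0} | {q9} | {q12} | {q8} | {q1} | {q3} | {q10}.
The equivalence class containing q9 is {q9}, of size 1.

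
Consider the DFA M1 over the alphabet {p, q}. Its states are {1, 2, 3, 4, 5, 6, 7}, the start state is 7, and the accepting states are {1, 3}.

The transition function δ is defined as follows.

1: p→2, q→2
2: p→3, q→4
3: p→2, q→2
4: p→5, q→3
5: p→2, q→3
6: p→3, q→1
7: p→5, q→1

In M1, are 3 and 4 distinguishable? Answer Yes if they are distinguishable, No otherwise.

Reachable states from the start: {1,2,3,4,5,7}. Unreachable: {6} — drop them.
Start with accepting vs non-accepting: {1,3} | {2,4,5,7}.
On input p, block {2,4,5,7} splits into {4,5,7} and {2}.
Refine {4,5,7} on symbol p: members go to different blocks, giving {4,7} and {5}.
No further refinement is possible. Final partition (4 blocks): {1,3} | {4,7} | {2} | {5}.
3 and 4 end up in different blocks, so they are distinguishable. For instance, the string 'ε' is accepted from only 3.

Yes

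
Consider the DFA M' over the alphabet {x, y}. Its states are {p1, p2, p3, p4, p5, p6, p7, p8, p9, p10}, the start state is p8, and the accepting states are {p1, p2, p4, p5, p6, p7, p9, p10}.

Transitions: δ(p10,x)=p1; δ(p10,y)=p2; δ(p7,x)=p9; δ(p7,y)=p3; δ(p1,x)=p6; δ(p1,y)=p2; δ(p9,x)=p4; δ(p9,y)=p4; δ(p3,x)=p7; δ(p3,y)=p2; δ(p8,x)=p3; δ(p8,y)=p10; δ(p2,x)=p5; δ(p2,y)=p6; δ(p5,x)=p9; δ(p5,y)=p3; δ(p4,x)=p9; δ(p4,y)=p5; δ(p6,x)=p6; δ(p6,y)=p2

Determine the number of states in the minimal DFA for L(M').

7

Every state is reachable, so we keep all 10.
Start with accepting vs non-accepting: {p1,p2,p4,p5,p6,p7,p9,p10} | {p3,p8}.
Split {p1,p2,p4,p5,p6,p7,p9,p10} by δ(·,y) → {p1,p2,p4,p6,p9,p10} and {p5,p7}.
Refine {p1,p2,p4,p6,p9,p10} on symbol x: members go to different blocks, giving {p1,p4,p6,p9,p10} and {p2}.
Split {p1,p4,p6,p9,p10} by δ(·,y) → {p1,p6,p10} and {p4} and {p9}.
Split {p3,p8} by δ(·,x) → {p3} and {p8}.
The partition is now stable with 7 blocks: {p1,p6,p10} | {p3} | {p5,p7} | {p2} | {p4} | {p9} | {p8}.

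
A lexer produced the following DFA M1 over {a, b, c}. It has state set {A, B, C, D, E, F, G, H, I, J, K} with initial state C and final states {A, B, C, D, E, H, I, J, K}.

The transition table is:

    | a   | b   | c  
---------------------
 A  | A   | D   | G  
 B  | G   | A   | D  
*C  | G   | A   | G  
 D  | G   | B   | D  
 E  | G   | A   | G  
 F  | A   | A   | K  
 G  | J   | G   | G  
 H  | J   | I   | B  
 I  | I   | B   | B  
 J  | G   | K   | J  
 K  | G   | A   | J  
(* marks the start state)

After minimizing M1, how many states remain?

5

First remove the unreachable states {E,F,H,I}; 7 states remain.
P0 = {A,B,C,D,J,K} | {G}.
Refine {A,B,C,D,J,K} on symbol a: members go to different blocks, giving {B,C,D,J,K} and {A}.
Split {B,C,D,J,K} by δ(·,b) → {B,C,K} and {D,J}.
On input c, block {B,C,K} splits into {B,K} and {C}.
The partition is now stable with 5 blocks: {B,K} | {G} | {A} | {D,J} | {C}.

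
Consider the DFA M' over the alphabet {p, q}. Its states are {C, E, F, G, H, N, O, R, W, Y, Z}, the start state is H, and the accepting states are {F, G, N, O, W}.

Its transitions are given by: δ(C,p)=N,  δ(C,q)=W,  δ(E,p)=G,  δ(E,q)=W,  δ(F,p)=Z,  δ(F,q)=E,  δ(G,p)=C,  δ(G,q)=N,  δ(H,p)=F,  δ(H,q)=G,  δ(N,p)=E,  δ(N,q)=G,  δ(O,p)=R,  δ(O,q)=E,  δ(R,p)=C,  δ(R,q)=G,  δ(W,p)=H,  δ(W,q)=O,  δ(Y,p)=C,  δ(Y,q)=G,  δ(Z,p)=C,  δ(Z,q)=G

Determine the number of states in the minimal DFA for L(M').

6

Reachable states from the start: {C,E,F,G,H,N,O,R,W,Z}. Unreachable: {Y} — drop them.
P0 = {F,G,N,O,W} | {C,E,H,R,Z}.
Split {F,G,N,O,W} by δ(·,q) → {G,N,W} and {F,O}.
On input q, block {G,N,W} splits into {G,N} and {W}.
On input p, block {C,E,H,R,Z} splits into {R,Z} and {C,E} and {H}.
The partition is now stable with 6 blocks: {G,N} | {R,Z} | {F,O} | {W} | {C,E} | {H}.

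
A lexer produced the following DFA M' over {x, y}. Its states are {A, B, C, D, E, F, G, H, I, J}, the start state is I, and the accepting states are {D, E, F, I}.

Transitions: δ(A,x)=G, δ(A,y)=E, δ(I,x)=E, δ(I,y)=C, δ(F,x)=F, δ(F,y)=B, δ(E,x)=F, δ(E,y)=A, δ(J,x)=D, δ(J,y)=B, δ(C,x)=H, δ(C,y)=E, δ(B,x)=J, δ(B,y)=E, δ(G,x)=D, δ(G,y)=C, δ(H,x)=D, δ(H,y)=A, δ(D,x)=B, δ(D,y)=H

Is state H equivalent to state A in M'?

Every state is reachable, so we keep all 10.
Initial partition by acceptance: {D,E,F,I} | {A,B,C,G,H,J}.
Refine {D,E,F,I} on symbol x: members go to different blocks, giving {E,F,I} and {D}.
Split {A,B,C,G,H,J} by δ(·,x) → {A,B,C} and {G,H,J}.
The partition is now stable with 4 blocks: {E,F,I} | {A,B,C} | {D} | {G,H,J}.
H and A end up in different blocks, so they are distinguishable. For instance, the string 'x' is accepted from only H.

No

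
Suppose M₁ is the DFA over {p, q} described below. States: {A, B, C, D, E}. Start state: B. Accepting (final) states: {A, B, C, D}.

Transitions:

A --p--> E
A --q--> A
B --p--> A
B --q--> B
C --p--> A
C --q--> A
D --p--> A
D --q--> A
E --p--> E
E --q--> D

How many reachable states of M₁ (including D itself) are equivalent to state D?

States {C} cannot be reached from the start state, so discard them.
P0 = {A,B,D} | {E}.
On input p, block {A,B,D} splits into {B,D} and {A}.
Refine {B,D} on symbol q: members go to different blocks, giving {B} and {D}.
No further refinement is possible. Final partition (4 blocks): {B} | {E} | {A} | {D}.
State D belongs to the block {D}, which has 1 states.

1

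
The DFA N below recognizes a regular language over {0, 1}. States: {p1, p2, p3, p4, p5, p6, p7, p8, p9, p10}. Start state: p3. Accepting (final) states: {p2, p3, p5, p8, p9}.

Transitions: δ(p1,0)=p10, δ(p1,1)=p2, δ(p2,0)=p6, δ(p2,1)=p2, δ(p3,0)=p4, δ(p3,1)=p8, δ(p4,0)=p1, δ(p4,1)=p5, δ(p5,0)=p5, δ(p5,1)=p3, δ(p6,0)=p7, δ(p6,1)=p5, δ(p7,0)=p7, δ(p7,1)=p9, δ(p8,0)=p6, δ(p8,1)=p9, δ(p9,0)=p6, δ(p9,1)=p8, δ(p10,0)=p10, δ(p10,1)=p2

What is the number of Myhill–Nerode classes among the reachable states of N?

4

Start with accepting vs non-accepting: {p2,p3,p5,p8,p9} | {p1,p4,p6,p7,p10}.
Split {p2,p3,p5,p8,p9} by δ(·,0) → {p2,p3,p8,p9} and {p5}.
Split {p1,p4,p6,p7,p10} by δ(·,1) → {p1,p7,p10} and {p4,p6}.
No further refinement is possible. Final partition (4 blocks): {p2,p3,p8,p9} | {p1,p7,p10} | {p5} | {p4,p6}.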